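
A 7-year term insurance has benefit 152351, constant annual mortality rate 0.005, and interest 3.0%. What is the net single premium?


NSP = benefit * sum_{k=0}^{n-1} k_p_x * q * v^(k+1)
With constant q=0.005, v=0.970874
Sum = 0.030706
NSP = 152351 * 0.030706
= 4678.1194


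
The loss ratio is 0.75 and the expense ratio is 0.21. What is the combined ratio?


Combined ratio = loss ratio + expense ratio
= 0.75 + 0.21
= 0.96


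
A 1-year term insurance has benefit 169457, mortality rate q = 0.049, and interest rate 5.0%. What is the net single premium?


NSP = benefit * q * v
v = 1/(1+i) = 0.952381
NSP = 169457 * 0.049 * 0.952381
= 7907.9933


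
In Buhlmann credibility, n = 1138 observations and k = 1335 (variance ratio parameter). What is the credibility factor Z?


Z = n / (n + k)
= 1138 / (1138 + 1335)
= 1138 / 2473
= 0.4602


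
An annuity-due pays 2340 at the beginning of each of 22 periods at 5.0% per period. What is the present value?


PV_due = PMT * (1-(1+i)^(-n))/i * (1+i)
PV_immediate = 30801.426
PV_due = 30801.426 * 1.05
= 32341.4973


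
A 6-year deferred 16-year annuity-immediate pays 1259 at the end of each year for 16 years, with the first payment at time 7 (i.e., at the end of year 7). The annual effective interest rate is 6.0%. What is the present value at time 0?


PV at time 6 of the 16-year annuity-immediate:
a_n = 1259 * (1-(1+0.06)^(-16))/0.06 = 12723.3221
Discount back 6 years to time 0:
PV = 12723.3221 * (1+0.06)^(-6)
= 12723.3221 * 0.704961
= 8969.4401


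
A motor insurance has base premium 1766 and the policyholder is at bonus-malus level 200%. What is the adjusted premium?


adjusted = base * BM_level / 100
= 1766 * 200 / 100
= 1766 * 2.0
= 3532.0


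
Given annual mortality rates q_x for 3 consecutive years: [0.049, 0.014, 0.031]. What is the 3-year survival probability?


p_k = 1 - q_k for each year
Survival = product of (1 - q_k)
= 0.951 * 0.986 * 0.969
= 0.9086


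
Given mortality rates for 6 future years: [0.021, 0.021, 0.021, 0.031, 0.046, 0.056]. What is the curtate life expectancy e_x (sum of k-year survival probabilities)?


e_x = sum_{k=1}^{n} k_p_x
k_p_x values:
  1_p_x = 0.979
  2_p_x = 0.958441
  3_p_x = 0.938314
  4_p_x = 0.909226
  5_p_x = 0.867402
  6_p_x = 0.818827
e_x = 5.4712


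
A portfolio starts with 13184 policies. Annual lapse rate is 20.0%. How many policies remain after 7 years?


remaining = initial * (1 - lapse)^years
= 13184 * (1 - 0.2)^7
= 13184 * 0.209715
= 2764.8852


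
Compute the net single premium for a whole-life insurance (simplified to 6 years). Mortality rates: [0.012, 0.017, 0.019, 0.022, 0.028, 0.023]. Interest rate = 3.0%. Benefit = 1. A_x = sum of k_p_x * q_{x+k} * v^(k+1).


v = 0.970874
Year 0: k_p_x=1.0, q=0.012, term=0.01165
Year 1: k_p_x=0.988, q=0.017, term=0.015832
Year 2: k_p_x=0.971204, q=0.019, term=0.016887
Year 3: k_p_x=0.952751, q=0.022, term=0.018623
Year 4: k_p_x=0.931791, q=0.028, term=0.022506
Year 5: k_p_x=0.9057, q=0.023, term=0.017446
A_x = 0.1029


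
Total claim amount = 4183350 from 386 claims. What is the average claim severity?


severity = total / number
= 4183350 / 386
= 10837.6943


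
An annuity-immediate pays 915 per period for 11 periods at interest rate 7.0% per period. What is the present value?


PV = PMT * (1 - (1+i)^(-n)) / i
= 915 * (1 - (1+0.07)^(-11)) / 0.07
= 915 * (1 - 0.475093) / 0.07
= 915 * 7.498674
= 6861.287


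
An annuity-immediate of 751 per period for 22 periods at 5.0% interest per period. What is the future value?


FV = PMT * ((1+i)^n - 1) / i
= 751 * ((1.05)^22 - 1) / 0.05
= 751 * (2.925261 - 1) / 0.05
= 28917.416


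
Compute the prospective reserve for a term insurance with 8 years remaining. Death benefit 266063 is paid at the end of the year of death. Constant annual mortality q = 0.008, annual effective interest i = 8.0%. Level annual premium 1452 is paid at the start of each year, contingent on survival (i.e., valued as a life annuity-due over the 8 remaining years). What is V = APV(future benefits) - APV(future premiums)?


v = 1/(1+i) = 0.925926
APV(future benefits) per unit = sum_{k=0}^{7} k_p_x * q * v^(k+1) = 0.04485
APV(future benefits) = 266063 * 0.04485 = 11933.0586
Life annuity-due factor ä_{x:8} = sum_{k=0}^{7} k_p_x * v^k = 6.054817
APV(future premiums) = 1452 * 6.054817 = 8791.595
V = 11933.0586 - 8791.595
= 3141.4636


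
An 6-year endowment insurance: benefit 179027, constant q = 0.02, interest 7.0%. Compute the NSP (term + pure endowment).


Term component = 16300.4409
Pure endowment = 6_p_x * v^6 * benefit = 0.885842 * 0.666342 * 179027 = 105675.016
NSP = 121975.4569


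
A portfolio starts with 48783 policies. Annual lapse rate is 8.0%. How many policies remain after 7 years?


remaining = initial * (1 - lapse)^years
= 48783 * (1 - 0.08)^7
= 48783 * 0.557847
= 27213.4307


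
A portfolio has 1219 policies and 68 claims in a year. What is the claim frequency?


frequency = claims / policies
= 68 / 1219
= 0.0558


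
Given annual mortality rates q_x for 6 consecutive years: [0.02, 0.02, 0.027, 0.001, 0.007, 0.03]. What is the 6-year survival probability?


p_k = 1 - q_k for each year
Survival = product of (1 - q_k)
= 0.98 * 0.98 * 0.973 * 0.999 * 0.993 * 0.97
= 0.8992


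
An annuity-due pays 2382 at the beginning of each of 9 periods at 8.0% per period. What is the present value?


PV_due = PMT * (1-(1+i)^(-n))/i * (1+i)
PV_immediate = 14880.087
PV_due = 14880.087 * 1.08
= 16070.494


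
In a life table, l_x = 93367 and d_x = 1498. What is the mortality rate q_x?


q_x = d_x / l_x
= 1498 / 93367
= 0.016


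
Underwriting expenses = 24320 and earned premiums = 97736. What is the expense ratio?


Expense ratio = expenses / premiums
= 24320 / 97736
= 0.2488


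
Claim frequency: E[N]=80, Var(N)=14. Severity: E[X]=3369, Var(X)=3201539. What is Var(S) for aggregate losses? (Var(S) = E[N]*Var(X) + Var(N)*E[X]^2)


Var(S) = E[N]*Var(X) + Var(N)*E[X]^2
= 80*3201539 + 14*3369^2
= 256123120 + 158902254
= 4.1503e+08


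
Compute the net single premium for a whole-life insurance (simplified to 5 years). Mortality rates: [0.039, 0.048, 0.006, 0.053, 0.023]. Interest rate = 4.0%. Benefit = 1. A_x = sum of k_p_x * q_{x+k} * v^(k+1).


v = 0.961538
Year 0: k_p_x=1.0, q=0.039, term=0.0375
Year 1: k_p_x=0.961, q=0.048, term=0.042648
Year 2: k_p_x=0.914872, q=0.006, term=0.00488
Year 3: k_p_x=0.909383, q=0.053, term=0.041199
Year 4: k_p_x=0.861185, q=0.023, term=0.01628
A_x = 0.1425


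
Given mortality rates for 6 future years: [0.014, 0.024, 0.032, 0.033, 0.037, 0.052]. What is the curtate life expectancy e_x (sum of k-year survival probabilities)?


e_x = sum_{k=1}^{n} k_p_x
k_p_x values:
  1_p_x = 0.986
  2_p_x = 0.962336
  3_p_x = 0.931541
  4_p_x = 0.9008
  5_p_x = 0.867471
  6_p_x = 0.822362
e_x = 5.4705


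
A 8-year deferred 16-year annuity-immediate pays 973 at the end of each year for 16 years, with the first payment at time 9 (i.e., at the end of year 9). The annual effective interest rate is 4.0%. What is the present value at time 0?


PV at time 8 of the 16-year annuity-immediate:
a_n = 973 * (1-(1+0.04)^(-16))/0.04 = 11337.6836
Discount back 8 years to time 0:
PV = 11337.6836 * (1+0.04)^(-8)
= 11337.6836 * 0.73069
= 8284.3344


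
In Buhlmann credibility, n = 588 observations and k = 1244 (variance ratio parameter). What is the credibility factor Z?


Z = n / (n + k)
= 588 / (588 + 1244)
= 588 / 1832
= 0.321


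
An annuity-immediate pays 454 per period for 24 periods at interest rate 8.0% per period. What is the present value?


PV = PMT * (1 - (1+i)^(-n)) / i
= 454 * (1 - (1+0.08)^(-24)) / 0.08
= 454 * (1 - 0.157699) / 0.08
= 454 * 10.528758
= 4780.0563


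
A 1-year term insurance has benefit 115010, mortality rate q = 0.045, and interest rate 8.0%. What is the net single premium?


NSP = benefit * q * v
v = 1/(1+i) = 0.925926
NSP = 115010 * 0.045 * 0.925926
= 4792.0833


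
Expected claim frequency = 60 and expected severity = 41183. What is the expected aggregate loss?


E[S] = E[N] * E[X]
= 60 * 41183
= 2.4710e+06


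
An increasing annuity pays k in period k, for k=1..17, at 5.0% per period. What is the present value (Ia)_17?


(Ia)_n = sum_{k=1}^{n} k * v^k, v = 1/(1+i)
v = 0.952381
Sum computed term by term:
(Ia)_17 = 88.4145


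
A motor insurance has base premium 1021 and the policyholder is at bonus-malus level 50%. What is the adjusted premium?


adjusted = base * BM_level / 100
= 1021 * 50 / 100
= 1021 * 0.5
= 510.5


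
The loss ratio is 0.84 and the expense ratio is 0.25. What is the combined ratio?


Combined ratio = loss ratio + expense ratio
= 0.84 + 0.25
= 1.09


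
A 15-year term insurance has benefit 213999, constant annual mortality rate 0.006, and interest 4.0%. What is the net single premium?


NSP = benefit * sum_{k=0}^{n-1} k_p_x * q * v^(k+1)
With constant q=0.006, v=0.961538
Sum = 0.064261
NSP = 213999 * 0.064261
= 13751.6875


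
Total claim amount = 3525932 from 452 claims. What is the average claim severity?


severity = total / number
= 3525932 / 452
= 7800.7345


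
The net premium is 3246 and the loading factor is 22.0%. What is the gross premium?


Gross = net * (1 + loading)
= 3246 * (1 + 0.22)
= 3246 * 1.22
= 3960.12


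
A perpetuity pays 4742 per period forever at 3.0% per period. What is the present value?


PV = PMT / i
= 4742 / 0.03
= 158066.6667


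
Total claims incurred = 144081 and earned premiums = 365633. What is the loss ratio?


Loss ratio = claims / premiums
= 144081 / 365633
= 0.3941


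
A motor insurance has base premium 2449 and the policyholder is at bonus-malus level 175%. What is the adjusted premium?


adjusted = base * BM_level / 100
= 2449 * 175 / 100
= 2449 * 1.75
= 4285.75


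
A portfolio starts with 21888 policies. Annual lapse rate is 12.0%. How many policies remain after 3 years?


remaining = initial * (1 - lapse)^years
= 21888 * (1 - 0.12)^3
= 21888 * 0.681472
= 14916.0591


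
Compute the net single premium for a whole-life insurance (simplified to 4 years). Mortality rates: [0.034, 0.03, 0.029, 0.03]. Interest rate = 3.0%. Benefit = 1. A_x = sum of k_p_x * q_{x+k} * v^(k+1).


v = 0.970874
Year 0: k_p_x=1.0, q=0.034, term=0.03301
Year 1: k_p_x=0.966, q=0.03, term=0.027316
Year 2: k_p_x=0.93702, q=0.029, term=0.024868
Year 3: k_p_x=0.909846, q=0.03, term=0.024252
A_x = 0.1094


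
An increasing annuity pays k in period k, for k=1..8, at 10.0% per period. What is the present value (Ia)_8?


(Ia)_n = sum_{k=1}^{n} k * v^k, v = 1/(1+i)
v = 0.909091
Sum computed term by term:
(Ia)_8 = 21.3636


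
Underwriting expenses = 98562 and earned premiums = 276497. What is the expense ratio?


Expense ratio = expenses / premiums
= 98562 / 276497
= 0.3565


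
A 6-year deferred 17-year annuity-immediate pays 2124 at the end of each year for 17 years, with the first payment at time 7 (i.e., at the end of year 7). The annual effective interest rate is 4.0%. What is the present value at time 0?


PV at time 6 of the 17-year annuity-immediate:
a_n = 2124 * (1-(1+0.04)^(-17))/0.04 = 25839.8806
Discount back 6 years to time 0:
PV = 25839.8806 * (1+0.04)^(-6)
= 25839.8806 * 0.790315
= 20421.633


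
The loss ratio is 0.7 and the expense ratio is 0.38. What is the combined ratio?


Combined ratio = loss ratio + expense ratio
= 0.7 + 0.38
= 1.08


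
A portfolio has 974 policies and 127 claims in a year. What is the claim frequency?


frequency = claims / policies
= 127 / 974
= 0.1304


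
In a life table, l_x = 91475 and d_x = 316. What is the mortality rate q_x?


q_x = d_x / l_x
= 316 / 91475
= 0.0035


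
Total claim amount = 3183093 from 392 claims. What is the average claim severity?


severity = total / number
= 3183093 / 392
= 8120.1352


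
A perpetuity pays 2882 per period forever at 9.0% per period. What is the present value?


PV = PMT / i
= 2882 / 0.09
= 32022.2222


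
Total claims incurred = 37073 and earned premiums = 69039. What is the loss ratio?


Loss ratio = claims / premiums
= 37073 / 69039
= 0.537


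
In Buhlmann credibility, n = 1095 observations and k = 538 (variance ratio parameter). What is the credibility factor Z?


Z = n / (n + k)
= 1095 / (1095 + 538)
= 1095 / 1633
= 0.6705


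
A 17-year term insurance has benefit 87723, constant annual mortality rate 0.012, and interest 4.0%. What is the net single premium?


NSP = benefit * sum_{k=0}^{n-1} k_p_x * q * v^(k+1)
With constant q=0.012, v=0.961538
Sum = 0.13428
NSP = 87723 * 0.13428
= 11779.4377


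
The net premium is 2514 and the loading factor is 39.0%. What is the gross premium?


Gross = net * (1 + loading)
= 2514 * (1 + 0.39)
= 2514 * 1.39
= 3494.46


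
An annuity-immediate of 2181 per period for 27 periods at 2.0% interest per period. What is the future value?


FV = PMT * ((1+i)^n - 1) / i
= 2181 * ((1.02)^27 - 1) / 0.02
= 2181 * (1.706886 - 1) / 0.02
= 77085.9703


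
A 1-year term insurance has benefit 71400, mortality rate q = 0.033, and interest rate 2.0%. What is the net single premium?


NSP = benefit * q * v
v = 1/(1+i) = 0.980392
NSP = 71400 * 0.033 * 0.980392
= 2310.0


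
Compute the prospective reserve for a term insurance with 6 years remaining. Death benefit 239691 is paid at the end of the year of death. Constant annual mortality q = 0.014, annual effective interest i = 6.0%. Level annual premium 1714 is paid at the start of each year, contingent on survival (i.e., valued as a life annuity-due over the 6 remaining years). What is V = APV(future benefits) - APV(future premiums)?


v = 1/(1+i) = 0.943396
APV(future benefits) per unit = sum_{k=0}^{5} k_p_x * q * v^(k+1) = 0.066637
APV(future benefits) = 239691 * 0.066637 = 15972.185
Life annuity-due factor ä_{x:6} = sum_{k=0}^{5} k_p_x * v^k = 5.04534
APV(future premiums) = 1714 * 5.04534 = 8647.7127
V = 15972.185 - 8647.7127
= 7324.4723


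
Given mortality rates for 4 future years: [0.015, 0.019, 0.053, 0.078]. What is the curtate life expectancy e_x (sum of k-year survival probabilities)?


e_x = sum_{k=1}^{n} k_p_x
k_p_x values:
  1_p_x = 0.985
  2_p_x = 0.966285
  3_p_x = 0.915072
  4_p_x = 0.843696
e_x = 3.7101


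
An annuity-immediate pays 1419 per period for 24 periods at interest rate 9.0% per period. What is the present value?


PV = PMT * (1 - (1+i)^(-n)) / i
= 1419 * (1 - (1+0.09)^(-24)) / 0.09
= 1419 * (1 - 0.126405) / 0.09
= 1419 * 9.706612
= 13773.6821


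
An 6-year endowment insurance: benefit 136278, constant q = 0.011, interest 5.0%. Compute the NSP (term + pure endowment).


Term component = 7414.1969
Pure endowment = 6_p_x * v^6 * benefit = 0.935789 * 0.746215 * 136278 = 95162.9084
NSP = 102577.1052


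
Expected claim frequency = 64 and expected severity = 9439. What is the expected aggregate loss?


E[S] = E[N] * E[X]
= 64 * 9439
= 604096


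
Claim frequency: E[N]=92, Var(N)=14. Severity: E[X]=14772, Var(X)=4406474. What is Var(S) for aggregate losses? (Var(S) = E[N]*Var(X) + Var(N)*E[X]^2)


Var(S) = E[N]*Var(X) + Var(N)*E[X]^2
= 92*4406474 + 14*14772^2
= 405395608 + 3054967776
= 3.4604e+09


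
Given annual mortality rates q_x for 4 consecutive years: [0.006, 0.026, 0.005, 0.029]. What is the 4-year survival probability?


p_k = 1 - q_k for each year
Survival = product of (1 - q_k)
= 0.994 * 0.974 * 0.995 * 0.971
= 0.9354


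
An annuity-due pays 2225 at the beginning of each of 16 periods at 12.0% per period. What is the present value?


PV_due = PMT * (1-(1+i)^(-n))/i * (1+i)
PV_immediate = 15517.1192
PV_due = 15517.1192 * 1.12
= 17379.1735


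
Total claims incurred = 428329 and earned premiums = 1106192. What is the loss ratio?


Loss ratio = claims / premiums
= 428329 / 1106192
= 0.3872


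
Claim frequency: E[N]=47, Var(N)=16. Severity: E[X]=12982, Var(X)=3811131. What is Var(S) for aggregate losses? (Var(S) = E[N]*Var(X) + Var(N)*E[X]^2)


Var(S) = E[N]*Var(X) + Var(N)*E[X]^2
= 47*3811131 + 16*12982^2
= 179123157 + 2696517184
= 2.8756e+09


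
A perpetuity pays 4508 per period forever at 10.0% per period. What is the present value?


PV = PMT / i
= 4508 / 0.1
= 45080.0


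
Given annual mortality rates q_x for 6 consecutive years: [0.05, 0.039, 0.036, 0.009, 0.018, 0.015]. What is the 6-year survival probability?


p_k = 1 - q_k for each year
Survival = product of (1 - q_k)
= 0.95 * 0.961 * 0.964 * 0.991 * 0.982 * 0.985
= 0.8436


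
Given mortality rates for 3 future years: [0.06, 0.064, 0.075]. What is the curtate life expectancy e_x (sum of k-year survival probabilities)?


e_x = sum_{k=1}^{n} k_p_x
k_p_x values:
  1_p_x = 0.94
  2_p_x = 0.87984
  3_p_x = 0.813852
e_x = 2.6337


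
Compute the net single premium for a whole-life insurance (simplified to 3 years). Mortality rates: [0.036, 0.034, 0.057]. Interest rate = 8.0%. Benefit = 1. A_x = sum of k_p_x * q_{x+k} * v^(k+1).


v = 0.925926
Year 0: k_p_x=1.0, q=0.036, term=0.033333
Year 1: k_p_x=0.964, q=0.034, term=0.0281
Year 2: k_p_x=0.931224, q=0.057, term=0.042136
A_x = 0.1036


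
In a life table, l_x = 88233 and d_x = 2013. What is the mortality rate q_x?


q_x = d_x / l_x
= 2013 / 88233
= 0.0228


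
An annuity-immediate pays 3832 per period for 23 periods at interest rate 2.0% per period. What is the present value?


PV = PMT * (1 - (1+i)^(-n)) / i
= 3832 * (1 - (1+0.02)^(-23)) / 0.02
= 3832 * (1 - 0.634156) / 0.02
= 3832 * 18.292204
= 70095.7262


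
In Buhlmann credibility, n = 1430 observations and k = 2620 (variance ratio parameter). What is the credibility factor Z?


Z = n / (n + k)
= 1430 / (1430 + 2620)
= 1430 / 4050
= 0.3531


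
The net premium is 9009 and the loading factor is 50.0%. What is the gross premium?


Gross = net * (1 + loading)
= 9009 * (1 + 0.5)
= 9009 * 1.5
= 13513.5


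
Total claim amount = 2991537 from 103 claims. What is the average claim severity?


severity = total / number
= 2991537 / 103
= 29044.0485


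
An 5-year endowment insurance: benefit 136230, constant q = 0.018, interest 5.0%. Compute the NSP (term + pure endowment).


Term component = 10259.2435
Pure endowment = 5_p_x * v^5 * benefit = 0.913182 * 0.783526 * 136230 = 97472.858
NSP = 107732.1015


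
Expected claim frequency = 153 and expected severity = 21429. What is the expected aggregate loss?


E[S] = E[N] * E[X]
= 153 * 21429
= 3.2786e+06


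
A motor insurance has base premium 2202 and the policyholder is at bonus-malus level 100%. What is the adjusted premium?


adjusted = base * BM_level / 100
= 2202 * 100 / 100
= 2202 * 1.0
= 2202.0


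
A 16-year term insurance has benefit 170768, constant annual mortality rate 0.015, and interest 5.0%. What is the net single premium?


NSP = benefit * sum_{k=0}^{n-1} k_p_x * q * v^(k+1)
With constant q=0.015, v=0.952381
Sum = 0.14776
NSP = 170768 * 0.14776
= 25232.6008


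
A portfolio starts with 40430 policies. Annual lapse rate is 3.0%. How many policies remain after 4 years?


remaining = initial * (1 - lapse)^years
= 40430 * (1 - 0.03)^4
= 40430 * 0.885293
= 35792.3883


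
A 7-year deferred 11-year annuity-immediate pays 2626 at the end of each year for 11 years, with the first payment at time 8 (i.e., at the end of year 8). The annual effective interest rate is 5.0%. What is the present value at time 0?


PV at time 7 of the 11-year annuity-immediate:
a_n = 2626 * (1-(1+0.05)^(-11))/0.05 = 21812.6437
Discount back 7 years to time 0:
PV = 21812.6437 * (1+0.05)^(-7)
= 21812.6437 * 0.710681
= 15501.8387


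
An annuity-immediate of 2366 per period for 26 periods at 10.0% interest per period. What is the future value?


FV = PMT * ((1+i)^n - 1) / i
= 2366 * ((1.1)^26 - 1) / 0.1
= 2366 * (11.918177 - 1) / 0.1
= 258324.0569


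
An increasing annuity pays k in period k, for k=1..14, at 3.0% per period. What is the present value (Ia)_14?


(Ia)_n = sum_{k=1}^{n} k * v^k, v = 1/(1+i)
v = 0.970874
Sum computed term by term:
(Ia)_14 = 79.3102


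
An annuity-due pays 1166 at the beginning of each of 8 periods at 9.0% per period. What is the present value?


PV_due = PMT * (1-(1+i)^(-n))/i * (1+i)
PV_immediate = 6453.5991
PV_due = 6453.5991 * 1.09
= 7034.423


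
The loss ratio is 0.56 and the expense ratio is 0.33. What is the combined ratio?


Combined ratio = loss ratio + expense ratio
= 0.56 + 0.33
= 0.89


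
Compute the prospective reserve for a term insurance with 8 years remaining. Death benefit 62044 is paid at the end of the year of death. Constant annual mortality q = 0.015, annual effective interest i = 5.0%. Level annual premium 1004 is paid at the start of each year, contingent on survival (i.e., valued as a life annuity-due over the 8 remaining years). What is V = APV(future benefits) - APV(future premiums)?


v = 1/(1+i) = 0.952381
APV(future benefits) per unit = sum_{k=0}^{7} k_p_x * q * v^(k+1) = 0.092364
APV(future benefits) = 62044 * 0.092364 = 5730.6152
Life annuity-due factor ä_{x:8} = sum_{k=0}^{7} k_p_x * v^k = 6.465461
APV(future premiums) = 1004 * 6.465461 = 6491.3229
V = 5730.6152 - 6491.3229
= -760.7077


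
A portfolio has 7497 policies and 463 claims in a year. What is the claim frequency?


frequency = claims / policies
= 463 / 7497
= 0.0618


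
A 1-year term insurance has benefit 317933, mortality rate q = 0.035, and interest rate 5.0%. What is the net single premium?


NSP = benefit * q * v
v = 1/(1+i) = 0.952381
NSP = 317933 * 0.035 * 0.952381
= 10597.7667


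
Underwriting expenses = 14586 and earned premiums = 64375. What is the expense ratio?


Expense ratio = expenses / premiums
= 14586 / 64375
= 0.2266


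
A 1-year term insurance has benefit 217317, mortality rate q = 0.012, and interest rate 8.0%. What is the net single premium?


NSP = benefit * q * v
v = 1/(1+i) = 0.925926
NSP = 217317 * 0.012 * 0.925926
= 2414.6333


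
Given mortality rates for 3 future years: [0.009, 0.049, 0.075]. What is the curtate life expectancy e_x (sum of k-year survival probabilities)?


e_x = sum_{k=1}^{n} k_p_x
k_p_x values:
  1_p_x = 0.991
  2_p_x = 0.942441
  3_p_x = 0.871758
e_x = 2.8052


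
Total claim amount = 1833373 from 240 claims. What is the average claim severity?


severity = total / number
= 1833373 / 240
= 7639.0542


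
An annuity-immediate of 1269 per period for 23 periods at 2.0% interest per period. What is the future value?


FV = PMT * ((1+i)^n - 1) / i
= 1269 * ((1.02)^23 - 1) / 0.02
= 1269 * (1.576899 - 1) / 0.02
= 36604.2583


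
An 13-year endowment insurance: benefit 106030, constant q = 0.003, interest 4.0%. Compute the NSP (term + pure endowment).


Term component = 3124.911
Pure endowment = 13_p_x * v^13 * benefit = 0.961694 * 0.600574 * 106030 = 61239.6089
NSP = 64364.5199


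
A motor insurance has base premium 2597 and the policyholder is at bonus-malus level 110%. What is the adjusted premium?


adjusted = base * BM_level / 100
= 2597 * 110 / 100
= 2597 * 1.1
= 2856.7


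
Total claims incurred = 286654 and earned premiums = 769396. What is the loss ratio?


Loss ratio = claims / premiums
= 286654 / 769396
= 0.3726


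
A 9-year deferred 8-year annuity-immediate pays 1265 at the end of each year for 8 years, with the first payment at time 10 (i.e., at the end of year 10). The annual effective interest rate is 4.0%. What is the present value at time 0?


PV at time 9 of the 8-year annuity-immediate:
a_n = 1265 * (1-(1+0.04)^(-8))/0.04 = 8516.9223
Discount back 9 years to time 0:
PV = 8516.9223 * (1+0.04)^(-9)
= 8516.9223 * 0.702587
= 5983.8766


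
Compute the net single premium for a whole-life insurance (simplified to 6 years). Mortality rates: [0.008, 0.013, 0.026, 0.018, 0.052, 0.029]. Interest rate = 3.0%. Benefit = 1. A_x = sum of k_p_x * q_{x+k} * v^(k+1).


v = 0.970874
Year 0: k_p_x=1.0, q=0.008, term=0.007767
Year 1: k_p_x=0.992, q=0.013, term=0.012156
Year 2: k_p_x=0.979104, q=0.026, term=0.023296
Year 3: k_p_x=0.953647, q=0.018, term=0.015251
Year 4: k_p_x=0.936482, q=0.052, term=0.042006
Year 5: k_p_x=0.887785, q=0.029, term=0.021562
A_x = 0.122


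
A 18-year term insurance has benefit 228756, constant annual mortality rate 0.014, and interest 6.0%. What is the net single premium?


NSP = benefit * sum_{k=0}^{n-1} k_p_x * q * v^(k+1)
With constant q=0.014, v=0.943396
Sum = 0.137764
NSP = 228756 * 0.137764
= 31514.3602


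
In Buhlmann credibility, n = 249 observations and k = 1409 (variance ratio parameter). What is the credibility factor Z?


Z = n / (n + k)
= 249 / (249 + 1409)
= 249 / 1658
= 0.1502


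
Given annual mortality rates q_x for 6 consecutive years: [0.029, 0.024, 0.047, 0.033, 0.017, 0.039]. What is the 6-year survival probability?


p_k = 1 - q_k for each year
Survival = product of (1 - q_k)
= 0.971 * 0.976 * 0.953 * 0.967 * 0.983 * 0.961
= 0.825


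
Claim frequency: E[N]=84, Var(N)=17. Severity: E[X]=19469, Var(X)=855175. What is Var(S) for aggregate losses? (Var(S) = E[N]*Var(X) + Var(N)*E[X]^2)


Var(S) = E[N]*Var(X) + Var(N)*E[X]^2
= 84*855175 + 17*19469^2
= 71834700 + 6443713337
= 6.5155e+09


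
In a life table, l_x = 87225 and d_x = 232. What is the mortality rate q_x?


q_x = d_x / l_x
= 232 / 87225
= 0.0027


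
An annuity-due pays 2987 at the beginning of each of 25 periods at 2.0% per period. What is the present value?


PV_due = PMT * (1-(1+i)^(-n))/i * (1+i)
PV_immediate = 58316.5645
PV_due = 58316.5645 * 1.02
= 59482.8958


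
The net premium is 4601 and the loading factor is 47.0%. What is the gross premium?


Gross = net * (1 + loading)
= 4601 * (1 + 0.47)
= 4601 * 1.47
= 6763.47


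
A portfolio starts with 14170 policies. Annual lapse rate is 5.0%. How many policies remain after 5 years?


remaining = initial * (1 - lapse)^years
= 14170 * (1 - 0.05)^5
= 14170 * 0.773781
= 10964.4759


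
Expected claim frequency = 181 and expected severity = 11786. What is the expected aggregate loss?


E[S] = E[N] * E[X]
= 181 * 11786
= 2.1333e+06


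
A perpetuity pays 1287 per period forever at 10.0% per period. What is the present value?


PV = PMT / i
= 1287 / 0.1
= 12870.0


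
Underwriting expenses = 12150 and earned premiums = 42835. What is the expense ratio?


Expense ratio = expenses / premiums
= 12150 / 42835
= 0.2836


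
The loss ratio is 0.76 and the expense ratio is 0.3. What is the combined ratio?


Combined ratio = loss ratio + expense ratio
= 0.76 + 0.3
= 1.06


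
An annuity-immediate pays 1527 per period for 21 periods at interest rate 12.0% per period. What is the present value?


PV = PMT * (1 - (1+i)^(-n)) / i
= 1527 * (1 - (1+0.12)^(-21)) / 0.12
= 1527 * (1 - 0.09256) / 0.12
= 1527 * 7.562003
= 11547.1789


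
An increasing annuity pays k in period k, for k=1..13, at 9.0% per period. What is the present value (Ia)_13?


(Ia)_n = sum_{k=1}^{n} k * v^k, v = 1/(1+i)
v = 0.917431
Sum computed term by term:
(Ia)_13 = 43.56


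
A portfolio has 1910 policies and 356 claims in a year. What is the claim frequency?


frequency = claims / policies
= 356 / 1910
= 0.1864


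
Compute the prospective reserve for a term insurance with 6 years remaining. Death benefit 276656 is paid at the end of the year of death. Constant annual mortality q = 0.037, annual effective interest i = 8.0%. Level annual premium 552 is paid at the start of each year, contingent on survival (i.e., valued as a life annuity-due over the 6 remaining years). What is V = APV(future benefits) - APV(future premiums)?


v = 1/(1+i) = 0.925926
APV(future benefits) per unit = sum_{k=0}^{5} k_p_x * q * v^(k+1) = 0.1573
APV(future benefits) = 276656 * 0.1573 = 43518.018
Life annuity-due factor ä_{x:6} = sum_{k=0}^{5} k_p_x * v^k = 4.591463
APV(future premiums) = 552 * 4.591463 = 2534.4873
V = 43518.018 - 2534.4873
= 40983.5307


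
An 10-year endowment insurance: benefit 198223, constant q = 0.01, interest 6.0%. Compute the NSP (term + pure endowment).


Term component = 14017.1348
Pure endowment = 10_p_x * v^10 * benefit = 0.904382 * 0.558395 * 198223 = 100103.0564
NSP = 114120.1912


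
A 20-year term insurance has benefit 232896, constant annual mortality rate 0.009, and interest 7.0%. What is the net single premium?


NSP = benefit * sum_{k=0}^{n-1} k_p_x * q * v^(k+1)
With constant q=0.009, v=0.934579
Sum = 0.089354
NSP = 232896 * 0.089354
= 20810.0982


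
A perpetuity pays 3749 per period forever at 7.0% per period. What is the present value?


PV = PMT / i
= 3749 / 0.07
= 53557.1429


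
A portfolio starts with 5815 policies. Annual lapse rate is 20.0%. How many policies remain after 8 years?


remaining = initial * (1 - lapse)^years
= 5815 * (1 - 0.2)^8
= 5815 * 0.167772
= 975.5951


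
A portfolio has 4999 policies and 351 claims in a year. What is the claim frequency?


frequency = claims / policies
= 351 / 4999
= 0.0702


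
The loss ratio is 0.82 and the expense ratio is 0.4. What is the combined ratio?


Combined ratio = loss ratio + expense ratio
= 0.82 + 0.4
= 1.22


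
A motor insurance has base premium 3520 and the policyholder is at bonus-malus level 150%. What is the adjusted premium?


adjusted = base * BM_level / 100
= 3520 * 150 / 100
= 3520 * 1.5
= 5280.0


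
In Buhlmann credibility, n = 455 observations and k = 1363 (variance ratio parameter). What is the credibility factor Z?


Z = n / (n + k)
= 455 / (455 + 1363)
= 455 / 1818
= 0.2503


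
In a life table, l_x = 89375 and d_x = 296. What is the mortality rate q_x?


q_x = d_x / l_x
= 296 / 89375
= 0.0033


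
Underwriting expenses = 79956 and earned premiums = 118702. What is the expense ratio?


Expense ratio = expenses / premiums
= 79956 / 118702
= 0.6736


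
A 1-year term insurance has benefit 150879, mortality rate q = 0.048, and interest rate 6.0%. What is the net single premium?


NSP = benefit * q * v
v = 1/(1+i) = 0.943396
NSP = 150879 * 0.048 * 0.943396
= 6832.2566


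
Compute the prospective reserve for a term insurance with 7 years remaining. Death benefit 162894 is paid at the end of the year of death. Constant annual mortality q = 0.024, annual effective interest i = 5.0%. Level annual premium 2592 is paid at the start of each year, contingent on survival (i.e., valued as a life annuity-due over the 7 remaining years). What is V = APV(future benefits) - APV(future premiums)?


v = 1/(1+i) = 0.952381
APV(future benefits) per unit = sum_{k=0}^{6} k_p_x * q * v^(k+1) = 0.129876
APV(future benefits) = 162894 * 0.129876 = 21156.0979
Life annuity-due factor ä_{x:7} = sum_{k=0}^{6} k_p_x * v^k = 5.682096
APV(future premiums) = 2592 * 5.682096 = 14727.9919
V = 21156.0979 - 14727.9919
= 6428.1061


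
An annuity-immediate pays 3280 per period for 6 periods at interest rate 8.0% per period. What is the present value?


PV = PMT * (1 - (1+i)^(-n)) / i
= 3280 * (1 - (1+0.08)^(-6)) / 0.08
= 3280 * (1 - 0.63017) / 0.08
= 3280 * 4.62288
= 15163.0453


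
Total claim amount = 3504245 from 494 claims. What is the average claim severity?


severity = total / number
= 3504245 / 494
= 7093.6134


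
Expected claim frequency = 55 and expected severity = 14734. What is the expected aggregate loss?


E[S] = E[N] * E[X]
= 55 * 14734
= 810370


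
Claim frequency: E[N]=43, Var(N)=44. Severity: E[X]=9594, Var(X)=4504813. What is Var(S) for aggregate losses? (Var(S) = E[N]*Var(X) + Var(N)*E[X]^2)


Var(S) = E[N]*Var(X) + Var(N)*E[X]^2
= 43*4504813 + 44*9594^2
= 193706959 + 4049972784
= 4.2437e+09


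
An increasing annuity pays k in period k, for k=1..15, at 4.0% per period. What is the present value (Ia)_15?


(Ia)_n = sum_{k=1}^{n} k * v^k, v = 1/(1+i)
v = 0.961538
Sum computed term by term:
(Ia)_15 = 80.8539


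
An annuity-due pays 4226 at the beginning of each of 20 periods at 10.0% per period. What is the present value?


PV_due = PMT * (1-(1+i)^(-n))/i * (1+i)
PV_immediate = 35978.3203
PV_due = 35978.3203 * 1.1
= 39576.1523


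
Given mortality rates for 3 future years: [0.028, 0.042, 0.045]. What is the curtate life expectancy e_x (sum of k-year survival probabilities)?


e_x = sum_{k=1}^{n} k_p_x
k_p_x values:
  1_p_x = 0.972
  2_p_x = 0.931176
  3_p_x = 0.889273
e_x = 2.7924


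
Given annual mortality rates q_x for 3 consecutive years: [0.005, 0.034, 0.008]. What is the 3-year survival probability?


p_k = 1 - q_k for each year
Survival = product of (1 - q_k)
= 0.995 * 0.966 * 0.992
= 0.9535


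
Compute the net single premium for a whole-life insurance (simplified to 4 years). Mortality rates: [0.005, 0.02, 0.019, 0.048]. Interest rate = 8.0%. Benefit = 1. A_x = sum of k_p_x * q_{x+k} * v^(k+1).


v = 0.925926
Year 0: k_p_x=1.0, q=0.005, term=0.00463
Year 1: k_p_x=0.995, q=0.02, term=0.017061
Year 2: k_p_x=0.9751, q=0.019, term=0.014707
Year 3: k_p_x=0.956573, q=0.048, term=0.033749
A_x = 0.0701


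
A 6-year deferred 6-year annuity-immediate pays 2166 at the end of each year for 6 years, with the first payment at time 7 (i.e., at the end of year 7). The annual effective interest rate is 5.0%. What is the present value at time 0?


PV at time 6 of the 6-year annuity-immediate:
a_n = 2166 * (1-(1+0.05)^(-6))/0.05 = 10993.949
Discount back 6 years to time 0:
PV = 10993.949 * (1+0.05)^(-6)
= 10993.949 * 0.746215
= 8203.854


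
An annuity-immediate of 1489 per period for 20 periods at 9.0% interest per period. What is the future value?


FV = PMT * ((1+i)^n - 1) / i
= 1489 * ((1.09)^20 - 1) / 0.09
= 1489 * (5.604411 - 1) / 0.09
= 76177.4181


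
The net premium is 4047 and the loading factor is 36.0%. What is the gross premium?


Gross = net * (1 + loading)
= 4047 * (1 + 0.36)
= 4047 * 1.36
= 5503.92


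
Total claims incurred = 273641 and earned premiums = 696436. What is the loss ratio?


Loss ratio = claims / premiums
= 273641 / 696436
= 0.3929


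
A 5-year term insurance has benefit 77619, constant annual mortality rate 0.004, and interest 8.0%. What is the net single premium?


NSP = benefit * sum_{k=0}^{n-1} k_p_x * q * v^(k+1)
With constant q=0.004, v=0.925926
Sum = 0.015853
NSP = 77619 * 0.015853
= 1230.5199


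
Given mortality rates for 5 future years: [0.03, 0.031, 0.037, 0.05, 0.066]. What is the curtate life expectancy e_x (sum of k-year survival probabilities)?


e_x = sum_{k=1}^{n} k_p_x
k_p_x values:
  1_p_x = 0.97
  2_p_x = 0.93993
  3_p_x = 0.905153
  4_p_x = 0.859895
  5_p_x = 0.803142
e_x = 4.4781


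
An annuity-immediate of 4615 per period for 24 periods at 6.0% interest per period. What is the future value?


FV = PMT * ((1+i)^n - 1) / i
= 4615 * ((1.06)^24 - 1) / 0.06
= 4615 * (4.048935 - 1) / 0.06
= 234513.8895


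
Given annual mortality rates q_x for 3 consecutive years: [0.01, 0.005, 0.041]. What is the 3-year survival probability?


p_k = 1 - q_k for each year
Survival = product of (1 - q_k)
= 0.99 * 0.995 * 0.959
= 0.9447


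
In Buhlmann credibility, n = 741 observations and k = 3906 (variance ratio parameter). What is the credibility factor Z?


Z = n / (n + k)
= 741 / (741 + 3906)
= 741 / 4647
= 0.1595


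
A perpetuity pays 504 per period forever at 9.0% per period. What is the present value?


PV = PMT / i
= 504 / 0.09
= 5600.0


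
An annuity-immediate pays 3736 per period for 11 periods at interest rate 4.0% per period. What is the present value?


PV = PMT * (1 - (1+i)^(-n)) / i
= 3736 * (1 - (1+0.04)^(-11)) / 0.04
= 3736 * (1 - 0.649581) / 0.04
= 3736 * 8.760477
= 32729.141


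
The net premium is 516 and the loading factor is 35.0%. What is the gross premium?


Gross = net * (1 + loading)
= 516 * (1 + 0.35)
= 516 * 1.35
= 696.6


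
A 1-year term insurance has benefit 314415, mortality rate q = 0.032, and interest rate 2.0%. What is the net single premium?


NSP = benefit * q * v
v = 1/(1+i) = 0.980392
NSP = 314415 * 0.032 * 0.980392
= 9864.0


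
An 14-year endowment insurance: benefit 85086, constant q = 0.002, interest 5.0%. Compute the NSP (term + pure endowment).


Term component = 1665.3672
Pure endowment = 14_p_x * v^14 * benefit = 0.972361 * 0.505068 * 85086 = 41786.4521
NSP = 43451.8193


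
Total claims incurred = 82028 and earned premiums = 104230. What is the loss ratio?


Loss ratio = claims / premiums
= 82028 / 104230
= 0.787


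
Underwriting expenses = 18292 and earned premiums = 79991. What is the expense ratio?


Expense ratio = expenses / premiums
= 18292 / 79991
= 0.2287


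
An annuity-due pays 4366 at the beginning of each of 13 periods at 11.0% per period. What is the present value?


PV_due = PMT * (1-(1+i)^(-n))/i * (1+i)
PV_immediate = 29469.9342
PV_due = 29469.9342 * 1.11
= 32711.6269


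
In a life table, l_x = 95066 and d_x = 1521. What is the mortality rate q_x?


q_x = d_x / l_x
= 1521 / 95066
= 0.016


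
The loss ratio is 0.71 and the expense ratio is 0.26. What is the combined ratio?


Combined ratio = loss ratio + expense ratio
= 0.71 + 0.26
= 0.97


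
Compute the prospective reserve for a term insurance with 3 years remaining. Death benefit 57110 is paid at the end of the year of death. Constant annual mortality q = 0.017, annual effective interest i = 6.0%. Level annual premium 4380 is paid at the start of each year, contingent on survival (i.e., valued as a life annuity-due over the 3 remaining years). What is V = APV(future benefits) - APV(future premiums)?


v = 1/(1+i) = 0.943396
APV(future benefits) per unit = sum_{k=0}^{2} k_p_x * q * v^(k+1) = 0.044703
APV(future benefits) = 57110 * 0.044703 = 2552.978
Life annuity-due factor ä_{x:3} = sum_{k=0}^{2} k_p_x * v^k = 2.787352
APV(future premiums) = 4380 * 2.787352 = 12208.6029
V = 2552.978 - 12208.6029
= -9655.6249


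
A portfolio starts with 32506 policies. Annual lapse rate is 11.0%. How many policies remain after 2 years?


remaining = initial * (1 - lapse)^years
= 32506 * (1 - 0.11)^2
= 32506 * 0.7921
= 25748.0026


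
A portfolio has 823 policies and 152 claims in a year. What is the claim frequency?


frequency = claims / policies
= 152 / 823
= 0.1847


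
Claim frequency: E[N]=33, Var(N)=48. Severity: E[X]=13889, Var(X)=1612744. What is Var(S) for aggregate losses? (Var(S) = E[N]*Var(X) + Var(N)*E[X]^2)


Var(S) = E[N]*Var(X) + Var(N)*E[X]^2
= 33*1612744 + 48*13889^2
= 53220552 + 9259407408
= 9.3126e+09


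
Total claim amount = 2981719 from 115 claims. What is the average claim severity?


severity = total / number
= 2981719 / 115
= 25927.9913


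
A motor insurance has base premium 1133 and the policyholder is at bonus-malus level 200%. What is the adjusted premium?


adjusted = base * BM_level / 100
= 1133 * 200 / 100
= 1133 * 2.0
= 2266.0


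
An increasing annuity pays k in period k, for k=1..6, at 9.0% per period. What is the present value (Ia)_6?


(Ia)_n = sum_{k=1}^{n} k * v^k, v = 1/(1+i)
v = 0.917431
Sum computed term by term:
(Ia)_6 = 14.5783


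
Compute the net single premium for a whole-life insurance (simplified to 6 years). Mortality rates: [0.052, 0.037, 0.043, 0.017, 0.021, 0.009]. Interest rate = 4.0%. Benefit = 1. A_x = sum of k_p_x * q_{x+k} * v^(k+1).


v = 0.961538
Year 0: k_p_x=1.0, q=0.052, term=0.05
Year 1: k_p_x=0.948, q=0.037, term=0.03243
Year 2: k_p_x=0.912924, q=0.043, term=0.034898
Year 3: k_p_x=0.873668, q=0.017, term=0.012696
Year 4: k_p_x=0.858816, q=0.021, term=0.014824
Year 5: k_p_x=0.840781, q=0.009, term=0.00598
A_x = 0.1508


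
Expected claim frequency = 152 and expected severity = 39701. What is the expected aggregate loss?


E[S] = E[N] * E[X]
= 152 * 39701
= 6.0346e+06
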